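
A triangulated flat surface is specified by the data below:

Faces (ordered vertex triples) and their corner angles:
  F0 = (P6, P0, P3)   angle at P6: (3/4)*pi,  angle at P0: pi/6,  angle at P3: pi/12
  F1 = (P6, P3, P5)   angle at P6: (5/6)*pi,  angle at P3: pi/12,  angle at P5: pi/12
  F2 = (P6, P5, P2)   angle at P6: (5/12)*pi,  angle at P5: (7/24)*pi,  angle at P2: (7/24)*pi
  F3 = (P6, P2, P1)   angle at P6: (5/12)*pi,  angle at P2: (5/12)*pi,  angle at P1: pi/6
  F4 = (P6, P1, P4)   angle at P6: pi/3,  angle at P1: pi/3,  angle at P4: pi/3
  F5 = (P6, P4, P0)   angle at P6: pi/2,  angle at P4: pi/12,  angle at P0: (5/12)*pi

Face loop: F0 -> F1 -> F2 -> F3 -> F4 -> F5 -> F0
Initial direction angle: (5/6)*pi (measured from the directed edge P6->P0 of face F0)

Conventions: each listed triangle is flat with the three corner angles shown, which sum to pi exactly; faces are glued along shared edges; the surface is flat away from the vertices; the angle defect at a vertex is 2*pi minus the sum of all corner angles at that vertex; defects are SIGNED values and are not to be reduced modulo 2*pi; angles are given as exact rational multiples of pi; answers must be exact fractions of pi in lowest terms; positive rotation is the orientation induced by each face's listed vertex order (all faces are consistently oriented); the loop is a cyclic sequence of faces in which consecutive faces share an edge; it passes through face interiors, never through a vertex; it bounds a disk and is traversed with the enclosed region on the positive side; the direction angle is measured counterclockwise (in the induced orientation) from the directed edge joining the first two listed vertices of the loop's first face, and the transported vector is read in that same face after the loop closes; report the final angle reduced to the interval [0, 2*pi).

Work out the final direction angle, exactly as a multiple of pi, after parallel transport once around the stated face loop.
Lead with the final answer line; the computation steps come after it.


Answer: final direction angle = (19/12)*pi

enclosed vertex P6: corner angles sum to (13/4)*pi, defect = 2*pi - (13/4)*pi = (-5/4)*pi
by Gauss-Bonnet the loop rotates the vector by the enclosed defect sum (positive orientation, mod 2*pi)
final angle = (5/6)*pi - (5/4)*pi = (19/12)*pi (mod 2*pi)


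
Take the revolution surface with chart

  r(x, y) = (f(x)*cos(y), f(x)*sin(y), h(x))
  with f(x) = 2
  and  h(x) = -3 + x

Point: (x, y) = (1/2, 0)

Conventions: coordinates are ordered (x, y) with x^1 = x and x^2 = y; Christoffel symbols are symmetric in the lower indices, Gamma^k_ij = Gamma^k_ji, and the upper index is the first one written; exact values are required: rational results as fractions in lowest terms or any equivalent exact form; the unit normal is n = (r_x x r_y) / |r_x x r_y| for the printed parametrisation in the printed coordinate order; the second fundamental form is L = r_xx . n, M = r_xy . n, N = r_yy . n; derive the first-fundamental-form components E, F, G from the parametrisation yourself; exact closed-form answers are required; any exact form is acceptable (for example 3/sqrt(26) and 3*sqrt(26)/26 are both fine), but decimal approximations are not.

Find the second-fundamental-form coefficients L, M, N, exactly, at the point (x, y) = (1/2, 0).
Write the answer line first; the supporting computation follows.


Answer: L = 0, M = 0, N = 2

f = 2, f' = 0, f'' = 0, h' = 1, h'' = 0
E = 1, F = 0, G = 4; answer radicand W^2 = 1
unnormalised second-form numerators: l = 0, m = 0, n = 2; L = l/sqrt(1), and similarly M = m/sqrt(W^2), N = n/sqrt(W^2)


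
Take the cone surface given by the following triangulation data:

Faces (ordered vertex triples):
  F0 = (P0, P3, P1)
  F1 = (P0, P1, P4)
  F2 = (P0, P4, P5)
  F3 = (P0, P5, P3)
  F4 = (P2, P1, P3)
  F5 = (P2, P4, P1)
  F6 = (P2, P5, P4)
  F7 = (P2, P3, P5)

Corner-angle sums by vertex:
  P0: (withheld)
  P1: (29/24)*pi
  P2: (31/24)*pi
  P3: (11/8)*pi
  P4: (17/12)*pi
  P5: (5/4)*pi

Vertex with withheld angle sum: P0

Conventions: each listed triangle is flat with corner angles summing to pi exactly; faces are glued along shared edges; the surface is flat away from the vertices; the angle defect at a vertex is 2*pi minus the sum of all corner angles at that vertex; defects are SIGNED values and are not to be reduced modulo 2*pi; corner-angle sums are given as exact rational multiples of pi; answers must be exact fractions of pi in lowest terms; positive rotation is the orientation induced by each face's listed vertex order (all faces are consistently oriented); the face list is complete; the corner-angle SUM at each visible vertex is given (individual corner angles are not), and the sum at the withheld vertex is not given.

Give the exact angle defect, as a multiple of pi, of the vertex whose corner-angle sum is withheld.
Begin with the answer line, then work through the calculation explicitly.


Answer: defect(P0) = (13/24)*pi

V = 6, E = 12, F = 8; chi = V - E + F = 2
Gauss-Bonnet: total defect = 2*pi*chi = 4*pi; visible defects sum to (83/24)*pi


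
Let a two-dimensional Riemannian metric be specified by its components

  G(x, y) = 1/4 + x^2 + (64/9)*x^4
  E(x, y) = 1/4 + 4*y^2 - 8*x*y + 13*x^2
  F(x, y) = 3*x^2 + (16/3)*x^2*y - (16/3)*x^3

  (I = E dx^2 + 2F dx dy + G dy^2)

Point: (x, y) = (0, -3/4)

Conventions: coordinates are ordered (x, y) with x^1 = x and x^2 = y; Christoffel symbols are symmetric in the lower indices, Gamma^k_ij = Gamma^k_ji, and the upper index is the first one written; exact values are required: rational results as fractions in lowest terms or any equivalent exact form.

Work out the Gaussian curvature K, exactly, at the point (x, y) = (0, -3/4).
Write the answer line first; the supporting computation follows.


Answer: K = -56/25

E = 5/2, F = 0, G = 1/4, EG - F^2 = 5/8 at the point
E_x = 6, E_y = -6, F_x = 0, F_y = 0, G_x = 0, G_y = 0
E_yy = 8, F_xy = 0, G_xx = 2
By Brioschi, K is (det M1 - det M2) divided by (EG - F^2) squared.
M1 = [[-E_yy/2 + F_xy - G_xx/2, E_x/2, F_x - E_y/2], [F_y - G_x/2, E, F], [G_y/2, F, G]] = [[-5, 3, 3], [0, 5/2, 0], [0, 0, 1/4]]; det M1 = -25/8
M2 = [[0, E_y/2, G_x/2], [E_y/2, E, F], [G_x/2, F, G]] = [[0, -3, 0], [-3, 5/2, 0], [0, 0, 1/4]]; det M2 = -9/4
det M1 - det M2 = -7/8; K = -7/8 / (5/8)^2 = -56/25


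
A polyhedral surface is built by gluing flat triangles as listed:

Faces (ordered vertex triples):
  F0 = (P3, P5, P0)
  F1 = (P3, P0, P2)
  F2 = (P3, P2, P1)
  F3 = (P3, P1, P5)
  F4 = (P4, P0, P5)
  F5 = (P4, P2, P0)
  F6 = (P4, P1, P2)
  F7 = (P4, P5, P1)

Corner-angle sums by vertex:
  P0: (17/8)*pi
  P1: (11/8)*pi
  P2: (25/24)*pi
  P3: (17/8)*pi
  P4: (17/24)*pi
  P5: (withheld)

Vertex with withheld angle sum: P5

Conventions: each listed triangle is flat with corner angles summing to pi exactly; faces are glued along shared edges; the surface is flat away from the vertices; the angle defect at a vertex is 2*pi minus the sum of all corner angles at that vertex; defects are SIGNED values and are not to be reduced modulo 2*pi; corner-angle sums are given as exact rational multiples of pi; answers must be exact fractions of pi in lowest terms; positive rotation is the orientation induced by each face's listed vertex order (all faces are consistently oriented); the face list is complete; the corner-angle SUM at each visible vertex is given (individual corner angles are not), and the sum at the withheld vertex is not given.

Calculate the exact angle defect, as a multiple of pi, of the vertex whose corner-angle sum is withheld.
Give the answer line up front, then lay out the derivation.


Answer: defect(P5) = (11/8)*pi

V = 6, E = 12, F = 8; chi = V - E + F = 2
Gauss-Bonnet: total defect = 2*pi*chi = 4*pi; visible defects sum to (21/8)*pi


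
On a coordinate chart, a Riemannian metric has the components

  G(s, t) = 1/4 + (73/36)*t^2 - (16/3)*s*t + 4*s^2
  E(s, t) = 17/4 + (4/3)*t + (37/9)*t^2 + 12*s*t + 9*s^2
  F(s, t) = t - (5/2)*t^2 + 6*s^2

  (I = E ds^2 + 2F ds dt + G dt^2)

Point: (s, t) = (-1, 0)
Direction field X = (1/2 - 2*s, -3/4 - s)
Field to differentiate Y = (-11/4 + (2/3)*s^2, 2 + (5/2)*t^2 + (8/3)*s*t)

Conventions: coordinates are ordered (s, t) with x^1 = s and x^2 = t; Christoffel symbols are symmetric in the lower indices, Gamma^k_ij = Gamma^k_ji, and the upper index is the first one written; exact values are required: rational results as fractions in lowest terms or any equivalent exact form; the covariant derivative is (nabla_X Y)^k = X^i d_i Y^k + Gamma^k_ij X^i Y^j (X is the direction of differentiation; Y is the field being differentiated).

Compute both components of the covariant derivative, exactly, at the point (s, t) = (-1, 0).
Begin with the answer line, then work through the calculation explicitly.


Answer: (nabla_X Y)^s = -19649/5850, (nabla_X Y)^t = 10639/2925

E = 53/4, F = 6, G = 17/4 at the point
E_s = -18, E_t = -32/3, F_s = -12, F_t = 1, G_s = -8, G_t = 16/3
EG - F^2 = 325/16;  g^inv = (16/325) * [[17/4, -6], [-6, 53/4]]
first-kind symbols [ij,l] = (1/2)(d_i g_jl + d_j g_il - d_l g_ij): [ss,s] = E_s/2 = -9, [ss,t] = F_s - E_t/2 = -20/3, [st,s] = E_t/2 = -16/3, [st,t] = G_s/2 = -4, [tt,s] = F_t - G_s/2 = 5, [tt,t] = G_t/2 = 8/3
Gamma^s_ij = (G*[ij,s] - F*[ij,t])/(EG - F^2), Gamma^t_ij = (E*[ij,t] - F*[ij,s])/(EG - F^2)
Gamma_sss = 28/325, Gamma_sst = 64/975, Gamma_stt = 84/325, Gamma_tss = -1648/975, Gamma_tst = -336/325, Gamma_ttt = 256/975
X = (5/2, 1/4), Y = (-25/12, 2) at the point


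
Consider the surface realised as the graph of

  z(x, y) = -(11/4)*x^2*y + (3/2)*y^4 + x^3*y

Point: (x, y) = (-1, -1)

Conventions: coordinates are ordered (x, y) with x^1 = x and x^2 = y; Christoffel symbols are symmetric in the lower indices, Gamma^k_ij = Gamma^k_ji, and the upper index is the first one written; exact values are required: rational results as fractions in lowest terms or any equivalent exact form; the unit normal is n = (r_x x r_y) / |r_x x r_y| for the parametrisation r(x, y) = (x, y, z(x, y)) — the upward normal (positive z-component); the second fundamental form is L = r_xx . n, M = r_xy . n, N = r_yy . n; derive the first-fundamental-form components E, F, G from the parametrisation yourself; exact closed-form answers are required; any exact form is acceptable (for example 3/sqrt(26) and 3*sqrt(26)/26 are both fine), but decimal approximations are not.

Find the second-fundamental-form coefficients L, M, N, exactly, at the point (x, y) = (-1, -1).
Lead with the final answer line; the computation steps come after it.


Answer: L = 46*sqrt(2693)/2693, M = 34*sqrt(2693)/2693, N = 72*sqrt(2693)/2693

z_x = -17/2, z_y = -39/4, z_xx = 23/2, z_xy = 17/2, z_yy = 18
E = 293/4, F = 663/8, G = 1537/16; answer radicand W^2 = 2693/16
unnormalised second-form numerators: l = 23/2, m = 17/2, n = 18; L = l/sqrt(2693/16), and similarly M = m/sqrt(W^2), N = n/sqrt(W^2)


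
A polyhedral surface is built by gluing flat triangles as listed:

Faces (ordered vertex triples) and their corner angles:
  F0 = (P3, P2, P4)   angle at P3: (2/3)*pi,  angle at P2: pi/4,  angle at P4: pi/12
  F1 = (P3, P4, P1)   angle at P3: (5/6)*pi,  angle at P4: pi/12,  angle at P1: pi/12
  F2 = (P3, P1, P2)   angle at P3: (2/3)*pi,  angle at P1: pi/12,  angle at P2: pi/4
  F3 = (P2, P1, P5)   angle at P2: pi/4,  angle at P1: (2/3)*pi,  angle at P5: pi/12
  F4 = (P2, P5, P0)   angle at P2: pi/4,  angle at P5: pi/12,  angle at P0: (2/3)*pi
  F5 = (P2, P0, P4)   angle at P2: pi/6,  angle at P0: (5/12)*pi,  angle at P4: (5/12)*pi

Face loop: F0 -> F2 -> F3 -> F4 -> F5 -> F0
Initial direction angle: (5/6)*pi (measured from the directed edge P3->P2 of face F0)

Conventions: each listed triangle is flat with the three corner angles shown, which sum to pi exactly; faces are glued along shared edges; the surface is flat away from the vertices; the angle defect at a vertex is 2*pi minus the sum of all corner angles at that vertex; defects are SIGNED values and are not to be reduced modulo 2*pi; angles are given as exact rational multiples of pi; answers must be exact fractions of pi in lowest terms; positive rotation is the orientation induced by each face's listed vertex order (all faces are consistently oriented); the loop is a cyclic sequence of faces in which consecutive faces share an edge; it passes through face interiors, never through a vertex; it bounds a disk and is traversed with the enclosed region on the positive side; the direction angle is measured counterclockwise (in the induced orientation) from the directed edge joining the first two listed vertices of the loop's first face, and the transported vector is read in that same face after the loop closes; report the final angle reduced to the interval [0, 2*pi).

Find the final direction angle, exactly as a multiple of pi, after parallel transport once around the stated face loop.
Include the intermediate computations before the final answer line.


enclosed vertex P2: corner angles sum to (7/6)*pi, defect = 2*pi - (7/6)*pi = (5/6)*pi
final direction = starting direction + enclosed defect total, reduced mod 2*pi (induced orientation)
final angle = (5/6)*pi + (5/6)*pi = (5/3)*pi (mod 2*pi)

Answer: final direction angle = (5/3)*pi


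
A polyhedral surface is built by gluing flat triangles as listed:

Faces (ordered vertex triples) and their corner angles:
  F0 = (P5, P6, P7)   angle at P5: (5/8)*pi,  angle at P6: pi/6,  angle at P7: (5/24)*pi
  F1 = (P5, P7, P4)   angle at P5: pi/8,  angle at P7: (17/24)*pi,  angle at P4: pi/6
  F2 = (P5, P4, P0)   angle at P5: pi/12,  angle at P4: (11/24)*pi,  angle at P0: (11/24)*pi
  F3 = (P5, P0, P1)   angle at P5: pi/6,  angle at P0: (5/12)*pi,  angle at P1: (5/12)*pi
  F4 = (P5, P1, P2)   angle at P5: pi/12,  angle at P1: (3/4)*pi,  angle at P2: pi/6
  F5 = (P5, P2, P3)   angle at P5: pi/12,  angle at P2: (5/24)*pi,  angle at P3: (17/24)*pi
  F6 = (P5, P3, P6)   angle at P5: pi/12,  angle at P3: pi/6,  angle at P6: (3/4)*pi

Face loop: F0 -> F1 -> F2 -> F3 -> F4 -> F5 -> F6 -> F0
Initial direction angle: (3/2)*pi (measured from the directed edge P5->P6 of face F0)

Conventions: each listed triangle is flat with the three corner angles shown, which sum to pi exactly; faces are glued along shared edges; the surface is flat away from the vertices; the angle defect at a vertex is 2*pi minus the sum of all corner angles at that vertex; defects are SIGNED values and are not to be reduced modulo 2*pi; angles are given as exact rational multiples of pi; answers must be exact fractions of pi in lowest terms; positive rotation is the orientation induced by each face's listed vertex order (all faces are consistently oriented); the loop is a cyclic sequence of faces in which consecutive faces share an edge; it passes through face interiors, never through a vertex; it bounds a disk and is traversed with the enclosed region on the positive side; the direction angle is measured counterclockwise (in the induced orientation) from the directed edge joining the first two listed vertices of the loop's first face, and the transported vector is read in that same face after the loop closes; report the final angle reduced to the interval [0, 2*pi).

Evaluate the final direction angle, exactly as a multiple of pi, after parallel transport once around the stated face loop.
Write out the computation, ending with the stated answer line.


enclosed vertex P5: corner angles sum to (5/4)*pi, defect = 2*pi - (5/4)*pi = (3/4)*pi
the rotation equals the total enclosed defect, so the final angle is initial + defects (mod 2*pi)
final angle = (3/2)*pi + (3/4)*pi = pi/4 (mod 2*pi)

Answer: final direction angle = pi/4


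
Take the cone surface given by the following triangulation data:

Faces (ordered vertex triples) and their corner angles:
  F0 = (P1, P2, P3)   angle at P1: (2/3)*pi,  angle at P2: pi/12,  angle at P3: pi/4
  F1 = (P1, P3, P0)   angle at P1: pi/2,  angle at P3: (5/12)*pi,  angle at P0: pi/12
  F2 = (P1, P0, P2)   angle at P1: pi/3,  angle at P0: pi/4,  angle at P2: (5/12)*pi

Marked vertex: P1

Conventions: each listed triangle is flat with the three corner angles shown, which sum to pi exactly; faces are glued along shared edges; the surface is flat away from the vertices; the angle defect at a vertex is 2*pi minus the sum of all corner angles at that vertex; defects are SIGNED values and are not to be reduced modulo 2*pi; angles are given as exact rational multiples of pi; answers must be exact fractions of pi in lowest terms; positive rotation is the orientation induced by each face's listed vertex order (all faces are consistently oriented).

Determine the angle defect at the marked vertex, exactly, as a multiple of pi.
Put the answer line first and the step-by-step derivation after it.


Answer: defect(P1) = pi/2

Sum of corner angles at P1: (3/2)*pi
defect = 2*pi - (3/2)*pi


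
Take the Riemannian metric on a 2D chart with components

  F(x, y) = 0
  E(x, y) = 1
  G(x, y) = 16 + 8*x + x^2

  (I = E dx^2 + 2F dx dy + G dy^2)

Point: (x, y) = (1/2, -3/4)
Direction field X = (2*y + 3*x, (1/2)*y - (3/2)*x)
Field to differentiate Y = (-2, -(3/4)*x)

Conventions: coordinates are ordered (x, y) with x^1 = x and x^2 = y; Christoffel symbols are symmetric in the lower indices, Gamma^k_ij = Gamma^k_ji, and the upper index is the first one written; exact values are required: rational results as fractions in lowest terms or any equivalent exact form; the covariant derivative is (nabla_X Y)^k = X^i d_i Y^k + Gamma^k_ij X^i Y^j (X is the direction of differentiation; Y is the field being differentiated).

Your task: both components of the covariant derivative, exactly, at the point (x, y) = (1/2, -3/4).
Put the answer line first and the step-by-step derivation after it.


Answer: (nabla_X Y)^x = -243/128, (nabla_X Y)^y = 1/2

E = 1, F = 0, G = 81/4 at the point
E_x = 0, E_y = 0, F_x = 0, F_y = 0, G_x = 9, G_y = 0
EG - F^2 = 81/4;  g^inv = (4/81) * [[81/4, 0], [0, 1]]
first-kind symbols [ij,l] = (1/2)(d_i g_jl + d_j g_il - d_l g_ij): [xx,x] = E_x/2 = 0, [xx,y] = F_x - E_y/2 = 0, [xy,x] = E_y/2 = 0, [xy,y] = G_x/2 = 9/2, [yy,x] = F_y - G_x/2 = -9/2, [yy,y] = G_y/2 = 0
Gamma^x_ij = (G*[ij,x] - F*[ij,y])/(EG - F^2), Gamma^y_ij = (E*[ij,y] - F*[ij,x])/(EG - F^2)
Gamma_xxx = 0, Gamma_xxy = 0, Gamma_xyy = -9/2, Gamma_yxx = 0, Gamma_yxy = 2/9, Gamma_yyy = 0
X = (0, -9/8), Y = (-2, -3/8) at the point


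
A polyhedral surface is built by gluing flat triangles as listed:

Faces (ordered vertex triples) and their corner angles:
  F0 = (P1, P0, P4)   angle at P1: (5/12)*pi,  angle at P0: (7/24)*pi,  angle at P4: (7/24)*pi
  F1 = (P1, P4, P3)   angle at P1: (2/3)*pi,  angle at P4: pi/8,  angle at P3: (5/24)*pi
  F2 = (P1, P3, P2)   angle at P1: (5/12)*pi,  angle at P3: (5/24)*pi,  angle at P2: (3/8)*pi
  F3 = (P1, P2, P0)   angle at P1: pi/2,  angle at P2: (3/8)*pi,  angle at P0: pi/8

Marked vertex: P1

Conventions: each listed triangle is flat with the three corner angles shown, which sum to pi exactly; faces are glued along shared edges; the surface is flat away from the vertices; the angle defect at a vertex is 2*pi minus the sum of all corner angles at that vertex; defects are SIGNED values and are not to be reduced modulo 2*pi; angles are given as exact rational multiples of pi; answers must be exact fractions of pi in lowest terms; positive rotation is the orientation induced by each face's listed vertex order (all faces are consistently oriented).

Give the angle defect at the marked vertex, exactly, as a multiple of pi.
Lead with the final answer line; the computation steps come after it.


Answer: defect(P1) = 0

Sum of corner angles at P1: 2*pi
defect = 2*pi - 2*pi


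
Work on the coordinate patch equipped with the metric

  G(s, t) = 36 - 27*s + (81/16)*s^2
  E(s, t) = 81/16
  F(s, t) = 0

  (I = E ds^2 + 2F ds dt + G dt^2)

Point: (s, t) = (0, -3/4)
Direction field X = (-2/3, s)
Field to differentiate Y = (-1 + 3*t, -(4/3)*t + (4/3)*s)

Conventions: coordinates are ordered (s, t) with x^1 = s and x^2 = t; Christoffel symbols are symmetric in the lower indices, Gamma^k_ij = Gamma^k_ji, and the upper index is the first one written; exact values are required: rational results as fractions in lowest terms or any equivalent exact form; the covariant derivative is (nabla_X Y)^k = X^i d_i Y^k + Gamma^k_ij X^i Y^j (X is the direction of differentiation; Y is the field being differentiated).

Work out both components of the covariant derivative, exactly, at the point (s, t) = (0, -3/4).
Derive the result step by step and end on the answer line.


E = 81/16, F = 0, G = 36 at the point
E_s = 0, E_t = 0, F_s = 0, F_t = 0, G_s = -27, G_t = 0
EG - F^2 = 729/4;  g^inv = (4/729) * [[36, 0], [0, 81/16]]
first-kind symbols [ij,l] = (1/2)(d_i g_jl + d_j g_il - d_l g_ij): [ss,s] = E_s/2 = 0, [ss,t] = F_s - E_t/2 = 0, [st,s] = E_t/2 = 0, [st,t] = G_s/2 = -27/2, [tt,s] = F_t - G_s/2 = 27/2, [tt,t] = G_t/2 = 0
Gamma^s_ij = (G*[ij,s] - F*[ij,t])/(EG - F^2), Gamma^t_ij = (E*[ij,t] - F*[ij,s])/(EG - F^2)
Gamma_sss = 0, Gamma_sst = 0, Gamma_stt = 8/3, Gamma_tss = 0, Gamma_tst = -3/8, Gamma_ttt = 0
X = (-2/3, 0), Y = (-13/4, 1) at the point

Answer: (nabla_X Y)^s = 0, (nabla_X Y)^t = -23/36


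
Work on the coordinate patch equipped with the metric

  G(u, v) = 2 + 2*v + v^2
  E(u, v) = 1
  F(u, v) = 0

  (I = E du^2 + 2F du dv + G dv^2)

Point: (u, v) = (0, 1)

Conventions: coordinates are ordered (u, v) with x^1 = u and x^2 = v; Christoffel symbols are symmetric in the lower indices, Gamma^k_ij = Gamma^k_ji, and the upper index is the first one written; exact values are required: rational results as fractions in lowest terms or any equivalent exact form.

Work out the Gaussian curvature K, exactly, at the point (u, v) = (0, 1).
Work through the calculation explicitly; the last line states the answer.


E = 1, F = 0, G = 5, EG - F^2 = 5 at the point
E_u = 0, E_v = 0, F_u = 0, F_v = 0, G_u = 0, G_v = 4
E_vv = 0, F_uv = 0, G_uu = 0
Using the Brioschi determinant formula for K from the metric derivatives:
M1 = [[-E_vv/2 + F_uv - G_uu/2, E_u/2, F_u - E_v/2], [F_v - G_u/2, E, F], [G_v/2, F, G]] = [[0, 0, 0], [0, 1, 0], [2, 0, 5]]; det M1 = 0
M2 = [[0, E_v/2, G_u/2], [E_v/2, E, F], [G_u/2, F, G]] = [[0, 0, 0], [0, 1, 0], [0, 0, 5]]; det M2 = 0
det M1 - det M2 = 0; K = 0 / (5)^2 = 0

Answer: K = 0


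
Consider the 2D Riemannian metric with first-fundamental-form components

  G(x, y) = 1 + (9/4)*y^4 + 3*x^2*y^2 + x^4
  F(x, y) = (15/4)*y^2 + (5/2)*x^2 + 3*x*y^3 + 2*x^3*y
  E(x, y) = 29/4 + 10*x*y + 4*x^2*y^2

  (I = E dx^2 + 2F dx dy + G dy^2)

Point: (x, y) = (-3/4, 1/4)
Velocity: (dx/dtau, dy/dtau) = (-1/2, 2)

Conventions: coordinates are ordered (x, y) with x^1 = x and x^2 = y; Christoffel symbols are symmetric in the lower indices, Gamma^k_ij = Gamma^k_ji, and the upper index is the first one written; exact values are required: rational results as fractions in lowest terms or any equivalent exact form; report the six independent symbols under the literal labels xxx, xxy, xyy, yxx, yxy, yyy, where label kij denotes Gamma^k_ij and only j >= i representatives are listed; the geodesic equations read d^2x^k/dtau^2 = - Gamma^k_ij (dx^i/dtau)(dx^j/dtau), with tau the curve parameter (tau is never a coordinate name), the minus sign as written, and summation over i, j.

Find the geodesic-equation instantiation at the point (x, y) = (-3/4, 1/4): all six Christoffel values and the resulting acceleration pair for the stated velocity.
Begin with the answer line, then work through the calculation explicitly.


Answer: Gamma_xxx = 1088/6089, Gamma_xxy = -3264/6089, Gamma_xyy = 1632/6089, Gamma_yxx = 336/6089, Gamma_yxy = -1008/6089, Gamma_yyy = 504/6089; accelerations (d^2x/dtau^2, d^2y/dtau^2) = (-13328/6089, -4116/6089)

E = 353/64, F = 357/256, G = 1465/1024 at the point
E_x = 17/8, E_y = -51/8, F_x = -183/64, F_y = 39/64, G_x = -63/32, G_y = 63/64
EG - F^2 = 6089/1024;  g^inv = (1024/6089) * [[1465/1024, -357/256], [-357/256, 353/64]]
first-kind symbols [ij,l] = (1/2)(d_i g_jl + d_j g_il - d_l g_ij): [xx,x] = E_x/2 = 17/16, [xx,y] = F_x - E_y/2 = 21/64, [xy,x] = E_y/2 = -51/16, [xy,y] = G_x/2 = -63/64, [yy,x] = F_y - G_x/2 = 51/32, [yy,y] = G_y/2 = 63/128
Gamma^x_ij = (G*[ij,x] - F*[ij,y])/(EG - F^2), Gamma^y_ij = (E*[ij,y] - F*[ij,x])/(EG - F^2)
Gamma_xxx = 1088/6089, Gamma_xxy = -3264/6089, Gamma_xyy = 1632/6089, Gamma_yxx = 336/6089, Gamma_yxy = -1008/6089, Gamma_yyy = 504/6089
d^2x/dtau^2 = -(Gamma_xxx*(-1/2)^2 + 2*Gamma_xxy*(-1/2)*(2) + Gamma_xyy*(2)^2) = -13328/6089
d^2y/dtau^2 = -(Gamma_yxx*(-1/2)^2 + 2*Gamma_yxy*(-1/2)*(2) + Gamma_yyy*(2)^2) = -4116/6089


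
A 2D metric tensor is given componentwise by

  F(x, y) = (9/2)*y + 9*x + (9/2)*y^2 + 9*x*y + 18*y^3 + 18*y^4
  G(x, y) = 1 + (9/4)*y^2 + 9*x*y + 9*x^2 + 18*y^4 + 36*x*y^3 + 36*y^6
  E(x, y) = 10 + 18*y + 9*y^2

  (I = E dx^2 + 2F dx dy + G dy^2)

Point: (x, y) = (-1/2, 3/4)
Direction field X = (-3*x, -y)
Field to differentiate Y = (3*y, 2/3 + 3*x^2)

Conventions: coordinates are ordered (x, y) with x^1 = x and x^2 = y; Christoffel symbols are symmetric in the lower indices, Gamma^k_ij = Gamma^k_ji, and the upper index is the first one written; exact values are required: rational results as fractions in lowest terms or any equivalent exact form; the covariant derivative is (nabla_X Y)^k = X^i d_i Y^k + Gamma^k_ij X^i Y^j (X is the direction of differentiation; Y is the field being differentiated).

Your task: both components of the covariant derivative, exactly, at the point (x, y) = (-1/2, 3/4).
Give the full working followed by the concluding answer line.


E = 457/16, F = 1449/128, G = 5785/1024 at the point
E_x = 0, E_y = 63/2, F_x = 63/4, F_y = 135/2, G_x = 207/16, G_y = 6417/128
EG - F^2 = 34009/1024;  g^inv = (1024/34009) * [[5785/1024, -1449/128], [-1449/128, 457/16]]
first-kind symbols [ij,l] = (1/2)(d_i g_jl + d_j g_il - d_l g_ij): [xx,x] = E_x/2 = 0, [xx,y] = F_x - E_y/2 = 0, [xy,x] = E_y/2 = 63/4, [xy,y] = G_x/2 = 207/32, [yy,x] = F_y - G_x/2 = 1953/32, [yy,y] = G_y/2 = 6417/256
Gamma^x_ij = (G*[ij,x] - F*[ij,y])/(EG - F^2), Gamma^y_ij = (E*[ij,y] - F*[ij,x])/(EG - F^2)
Gamma_xxx = 0, Gamma_xxy = 16128/34009, Gamma_xyy = 62496/34009, Gamma_yxx = 0, Gamma_yxy = 6624/34009, Gamma_yyy = 25668/34009
X = (3/2, -3/4), Y = (9/4, 17/12) at the point

Answer: (nabla_X Y)^x = -543465/136036, (nabla_X Y)^y = -709659/136036


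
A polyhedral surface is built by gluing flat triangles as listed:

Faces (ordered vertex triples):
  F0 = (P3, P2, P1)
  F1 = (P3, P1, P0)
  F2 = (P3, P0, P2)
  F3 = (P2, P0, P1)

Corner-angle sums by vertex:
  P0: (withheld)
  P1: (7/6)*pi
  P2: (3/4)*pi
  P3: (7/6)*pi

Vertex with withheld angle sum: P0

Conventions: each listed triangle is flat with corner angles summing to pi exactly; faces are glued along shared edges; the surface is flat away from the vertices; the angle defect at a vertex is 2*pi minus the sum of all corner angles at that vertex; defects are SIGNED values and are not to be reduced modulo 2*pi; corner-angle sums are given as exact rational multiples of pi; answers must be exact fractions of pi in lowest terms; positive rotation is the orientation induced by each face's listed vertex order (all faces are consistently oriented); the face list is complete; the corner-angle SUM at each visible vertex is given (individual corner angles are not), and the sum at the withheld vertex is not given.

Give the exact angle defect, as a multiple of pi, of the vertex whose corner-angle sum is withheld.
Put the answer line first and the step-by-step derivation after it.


Answer: defect(P0) = (13/12)*pi

V = 4, E = 6, F = 4; chi = V - E + F = 2
Gauss-Bonnet: total defect = 2*pi*chi = 4*pi; visible defects sum to (35/12)*pi


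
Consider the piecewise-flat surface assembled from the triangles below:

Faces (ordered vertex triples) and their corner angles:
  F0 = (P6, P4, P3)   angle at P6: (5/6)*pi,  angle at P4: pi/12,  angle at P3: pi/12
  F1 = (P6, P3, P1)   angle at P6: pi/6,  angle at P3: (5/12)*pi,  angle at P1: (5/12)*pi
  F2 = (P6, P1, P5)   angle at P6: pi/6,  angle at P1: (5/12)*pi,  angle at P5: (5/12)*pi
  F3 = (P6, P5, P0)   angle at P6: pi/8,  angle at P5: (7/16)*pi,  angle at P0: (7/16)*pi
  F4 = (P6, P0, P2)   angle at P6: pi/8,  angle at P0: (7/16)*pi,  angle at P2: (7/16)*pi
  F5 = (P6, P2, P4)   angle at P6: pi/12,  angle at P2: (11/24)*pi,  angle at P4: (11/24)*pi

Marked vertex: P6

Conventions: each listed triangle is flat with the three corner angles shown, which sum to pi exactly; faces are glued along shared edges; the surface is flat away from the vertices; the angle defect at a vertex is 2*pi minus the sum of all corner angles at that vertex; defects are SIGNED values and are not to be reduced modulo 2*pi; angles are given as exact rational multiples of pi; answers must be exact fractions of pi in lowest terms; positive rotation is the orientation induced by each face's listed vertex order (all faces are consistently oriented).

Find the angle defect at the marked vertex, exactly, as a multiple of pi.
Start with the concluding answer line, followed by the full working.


Answer: defect(P6) = pi/2

Sum of corner angles at P6: (3/2)*pi
defect = 2*pi - (3/2)*pi


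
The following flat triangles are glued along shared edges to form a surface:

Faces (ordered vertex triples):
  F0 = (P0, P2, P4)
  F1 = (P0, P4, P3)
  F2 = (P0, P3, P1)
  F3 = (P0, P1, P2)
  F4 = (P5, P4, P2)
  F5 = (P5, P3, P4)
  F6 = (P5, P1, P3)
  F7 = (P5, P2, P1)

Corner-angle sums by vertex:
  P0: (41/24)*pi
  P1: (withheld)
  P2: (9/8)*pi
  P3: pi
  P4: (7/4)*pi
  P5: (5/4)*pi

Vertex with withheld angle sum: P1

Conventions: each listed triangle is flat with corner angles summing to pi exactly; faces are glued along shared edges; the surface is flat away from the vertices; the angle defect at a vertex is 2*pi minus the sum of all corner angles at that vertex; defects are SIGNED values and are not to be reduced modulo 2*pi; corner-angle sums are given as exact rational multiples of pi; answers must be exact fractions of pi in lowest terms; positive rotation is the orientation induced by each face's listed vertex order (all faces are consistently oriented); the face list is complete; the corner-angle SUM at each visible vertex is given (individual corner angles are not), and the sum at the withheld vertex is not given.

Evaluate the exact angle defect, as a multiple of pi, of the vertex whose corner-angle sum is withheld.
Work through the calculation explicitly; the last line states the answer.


V = 6, E = 12, F = 8; chi = V - E + F = 2
Gauss-Bonnet: total defect = 2*pi*chi = 4*pi; visible defects sum to (19/6)*pi

Answer: defect(P1) = (5/6)*pi


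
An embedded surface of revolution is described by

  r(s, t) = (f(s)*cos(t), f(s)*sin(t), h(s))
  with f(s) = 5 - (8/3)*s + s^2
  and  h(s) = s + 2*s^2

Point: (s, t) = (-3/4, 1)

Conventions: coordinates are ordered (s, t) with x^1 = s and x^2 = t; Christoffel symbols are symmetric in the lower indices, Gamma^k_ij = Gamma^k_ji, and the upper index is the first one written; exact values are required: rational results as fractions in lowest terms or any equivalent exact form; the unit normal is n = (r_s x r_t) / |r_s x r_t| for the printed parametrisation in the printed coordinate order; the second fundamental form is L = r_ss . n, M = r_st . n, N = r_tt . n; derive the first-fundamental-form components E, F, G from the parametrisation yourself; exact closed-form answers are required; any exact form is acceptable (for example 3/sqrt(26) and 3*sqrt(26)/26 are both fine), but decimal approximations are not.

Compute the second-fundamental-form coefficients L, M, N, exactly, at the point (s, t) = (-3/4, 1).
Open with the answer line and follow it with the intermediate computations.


Answer: L = -76*sqrt(769)/769, M = 0, N = -363*sqrt(769)/3076

f = 121/16, f' = -25/6, f'' = 2, h' = -2, h'' = 4
E = 769/36, F = 0, G = 14641/256; answer radicand W^2 = 769/36
unnormalised second-form numerators: l = -38/3, m = 0, n = -121/8; L = l/sqrt(769/36), and similarly M = m/sqrt(W^2), N = n/sqrt(W^2)


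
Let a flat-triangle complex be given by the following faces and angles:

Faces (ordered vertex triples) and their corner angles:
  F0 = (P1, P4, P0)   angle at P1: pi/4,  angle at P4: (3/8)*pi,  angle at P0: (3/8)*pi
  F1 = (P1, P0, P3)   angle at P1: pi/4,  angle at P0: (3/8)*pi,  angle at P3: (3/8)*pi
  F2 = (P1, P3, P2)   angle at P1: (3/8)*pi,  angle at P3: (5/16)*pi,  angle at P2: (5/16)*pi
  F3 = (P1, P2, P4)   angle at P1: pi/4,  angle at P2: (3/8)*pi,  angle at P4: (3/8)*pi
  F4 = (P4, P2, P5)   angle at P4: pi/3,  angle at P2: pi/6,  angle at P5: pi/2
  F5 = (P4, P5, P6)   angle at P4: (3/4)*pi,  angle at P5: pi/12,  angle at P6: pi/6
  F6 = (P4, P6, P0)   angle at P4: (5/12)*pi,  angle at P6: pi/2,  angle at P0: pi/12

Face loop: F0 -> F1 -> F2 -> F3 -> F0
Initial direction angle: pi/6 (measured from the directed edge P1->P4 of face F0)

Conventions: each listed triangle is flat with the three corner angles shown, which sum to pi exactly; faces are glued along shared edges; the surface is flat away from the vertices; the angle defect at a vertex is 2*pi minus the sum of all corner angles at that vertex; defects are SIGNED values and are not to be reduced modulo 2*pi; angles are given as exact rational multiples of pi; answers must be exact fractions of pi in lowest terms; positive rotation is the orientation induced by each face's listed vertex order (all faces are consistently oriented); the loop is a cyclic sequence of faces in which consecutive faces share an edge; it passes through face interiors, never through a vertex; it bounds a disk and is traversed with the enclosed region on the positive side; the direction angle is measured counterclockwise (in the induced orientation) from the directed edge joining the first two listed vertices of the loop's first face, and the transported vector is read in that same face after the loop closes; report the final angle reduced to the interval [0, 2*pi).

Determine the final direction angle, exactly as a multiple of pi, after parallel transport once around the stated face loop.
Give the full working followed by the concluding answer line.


enclosed vertex P1: corner angles sum to (9/8)*pi, defect = 2*pi - (9/8)*pi = (7/8)*pi
final direction = starting direction + enclosed defect total, reduced mod 2*pi (induced orientation)
final angle = pi/6 + (7/8)*pi = (25/24)*pi (mod 2*pi)

Answer: final direction angle = (25/24)*pi


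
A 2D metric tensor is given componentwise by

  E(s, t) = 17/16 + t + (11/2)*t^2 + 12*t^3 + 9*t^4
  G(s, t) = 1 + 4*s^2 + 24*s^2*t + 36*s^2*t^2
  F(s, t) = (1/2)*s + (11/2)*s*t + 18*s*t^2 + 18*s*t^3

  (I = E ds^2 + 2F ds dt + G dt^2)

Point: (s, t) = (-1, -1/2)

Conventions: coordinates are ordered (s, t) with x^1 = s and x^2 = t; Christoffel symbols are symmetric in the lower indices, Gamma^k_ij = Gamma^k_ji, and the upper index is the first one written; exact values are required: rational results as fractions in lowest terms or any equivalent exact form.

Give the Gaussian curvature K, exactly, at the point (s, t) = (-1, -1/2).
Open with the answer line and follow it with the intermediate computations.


Answer: K = -1/4

E = 1, F = 0, G = 2, EG - F^2 = 2 at the point
E_s = 0, E_t = 0, F_s = 0, F_t = -1, G_s = -2, G_t = -12
E_tt = 2, F_st = 1, G_ss = 2
Compute both Brioschi determinants and normalise by (EG - F^2)^2.
M1 = [[-E_tt/2 + F_st - G_ss/2, E_s/2, F_s - E_t/2], [F_t - G_s/2, E, F], [G_t/2, F, G]] = [[-1, 0, 0], [0, 1, 0], [-6, 0, 2]]; det M1 = -2
M2 = [[0, E_t/2, G_s/2], [E_t/2, E, F], [G_s/2, F, G]] = [[0, 0, -1], [0, 1, 0], [-1, 0, 2]]; det M2 = -1
det M1 - det M2 = -1; K = -1 / (2)^2 = -1/4


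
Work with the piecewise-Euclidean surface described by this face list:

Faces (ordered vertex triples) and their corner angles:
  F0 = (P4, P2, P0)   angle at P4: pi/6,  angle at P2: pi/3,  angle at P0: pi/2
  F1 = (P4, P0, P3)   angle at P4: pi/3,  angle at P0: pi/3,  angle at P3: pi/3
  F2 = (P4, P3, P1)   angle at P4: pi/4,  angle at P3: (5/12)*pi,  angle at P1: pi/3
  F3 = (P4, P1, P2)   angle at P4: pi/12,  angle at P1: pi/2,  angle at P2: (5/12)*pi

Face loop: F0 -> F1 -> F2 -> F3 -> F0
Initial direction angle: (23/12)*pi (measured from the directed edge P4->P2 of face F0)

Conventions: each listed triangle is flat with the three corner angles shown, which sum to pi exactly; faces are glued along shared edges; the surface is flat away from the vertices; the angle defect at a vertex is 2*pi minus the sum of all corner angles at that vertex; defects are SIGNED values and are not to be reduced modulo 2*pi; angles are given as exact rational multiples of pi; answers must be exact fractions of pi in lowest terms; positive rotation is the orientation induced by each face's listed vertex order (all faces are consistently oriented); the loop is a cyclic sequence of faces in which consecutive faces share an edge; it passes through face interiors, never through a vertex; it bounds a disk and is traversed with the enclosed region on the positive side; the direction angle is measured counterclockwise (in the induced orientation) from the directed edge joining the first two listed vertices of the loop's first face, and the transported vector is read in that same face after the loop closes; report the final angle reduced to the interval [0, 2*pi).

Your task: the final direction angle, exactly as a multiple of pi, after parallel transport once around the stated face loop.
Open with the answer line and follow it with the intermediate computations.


Answer: final direction angle = (13/12)*pi

enclosed vertex P4: corner angles sum to (5/6)*pi, defect = 2*pi - (5/6)*pi = (7/6)*pi
adding the enclosed defects to the starting angle (mod 2*pi, induced orientation) gives the holonomy
final angle = (23/12)*pi + (7/6)*pi = (13/12)*pi (mod 2*pi)


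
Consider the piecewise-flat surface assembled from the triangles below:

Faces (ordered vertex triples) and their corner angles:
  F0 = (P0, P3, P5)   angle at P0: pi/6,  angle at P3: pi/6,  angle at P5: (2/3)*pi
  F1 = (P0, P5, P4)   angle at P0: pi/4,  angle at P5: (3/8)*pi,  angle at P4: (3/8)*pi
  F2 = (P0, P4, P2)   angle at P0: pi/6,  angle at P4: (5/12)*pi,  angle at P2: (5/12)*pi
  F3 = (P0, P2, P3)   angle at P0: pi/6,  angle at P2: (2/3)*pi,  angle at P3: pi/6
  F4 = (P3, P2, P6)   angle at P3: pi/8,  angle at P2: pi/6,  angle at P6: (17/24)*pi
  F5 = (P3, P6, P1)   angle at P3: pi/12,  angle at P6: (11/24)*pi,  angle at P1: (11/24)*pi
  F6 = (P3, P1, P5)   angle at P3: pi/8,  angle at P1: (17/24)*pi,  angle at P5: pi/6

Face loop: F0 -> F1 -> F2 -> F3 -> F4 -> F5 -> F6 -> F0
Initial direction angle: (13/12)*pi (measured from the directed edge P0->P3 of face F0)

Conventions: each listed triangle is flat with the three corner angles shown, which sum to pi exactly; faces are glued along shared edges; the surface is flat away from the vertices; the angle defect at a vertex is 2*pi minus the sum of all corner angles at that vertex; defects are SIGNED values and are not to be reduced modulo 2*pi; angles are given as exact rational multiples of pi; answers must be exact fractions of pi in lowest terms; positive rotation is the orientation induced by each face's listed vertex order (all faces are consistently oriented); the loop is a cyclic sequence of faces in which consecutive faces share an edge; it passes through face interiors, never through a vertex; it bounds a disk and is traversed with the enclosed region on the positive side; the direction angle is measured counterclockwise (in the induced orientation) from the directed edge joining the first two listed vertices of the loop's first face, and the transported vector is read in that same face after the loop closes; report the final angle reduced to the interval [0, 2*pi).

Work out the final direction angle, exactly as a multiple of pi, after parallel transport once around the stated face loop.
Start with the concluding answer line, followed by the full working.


Answer: final direction angle = (5/3)*pi

enclosed vertex P0: corner angles sum to (3/4)*pi, defect = 2*pi - (3/4)*pi = (5/4)*pi
enclosed vertex P3: corner angles sum to (2/3)*pi, defect = 2*pi - (2/3)*pi = (4/3)*pi
by Gauss-Bonnet the loop rotates the vector by the enclosed defect sum (positive orientation, mod 2*pi)
final angle = (13/12)*pi + (31/12)*pi = (5/3)*pi (mod 2*pi)


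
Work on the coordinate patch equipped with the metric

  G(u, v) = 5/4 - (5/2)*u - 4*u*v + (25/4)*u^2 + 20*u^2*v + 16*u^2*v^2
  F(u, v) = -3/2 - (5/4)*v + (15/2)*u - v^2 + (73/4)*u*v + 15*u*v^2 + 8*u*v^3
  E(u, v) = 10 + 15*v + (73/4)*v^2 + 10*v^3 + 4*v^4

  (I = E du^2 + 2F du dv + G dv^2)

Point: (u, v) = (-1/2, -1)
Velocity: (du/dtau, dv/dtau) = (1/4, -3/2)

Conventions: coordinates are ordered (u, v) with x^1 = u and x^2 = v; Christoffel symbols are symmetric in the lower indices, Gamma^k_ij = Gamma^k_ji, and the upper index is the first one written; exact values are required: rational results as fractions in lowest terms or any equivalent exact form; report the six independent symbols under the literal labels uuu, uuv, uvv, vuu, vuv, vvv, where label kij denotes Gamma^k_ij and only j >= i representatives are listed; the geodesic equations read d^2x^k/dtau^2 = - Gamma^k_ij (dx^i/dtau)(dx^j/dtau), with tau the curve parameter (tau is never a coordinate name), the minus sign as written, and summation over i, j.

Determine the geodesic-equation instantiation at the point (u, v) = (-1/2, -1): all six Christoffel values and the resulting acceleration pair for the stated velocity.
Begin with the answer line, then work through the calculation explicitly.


Answer: Gamma_uuu = 0, Gamma_uuv = -20/39, Gamma_uvv = -80/117, Gamma_vuu = 0, Gamma_vuv = -2/39, Gamma_vvv = -8/117; accelerations (d^2u/dtau^2, d^2v/dtau^2) = (15/13, 3/26)

E = 29/4, F = 5/8, G = 17/16 at the point
E_u = 0, E_v = -15/2, F_u = -15/4, F_v = -43/8, G_u = -3/4, G_v = -1
EG - F^2 = 117/16;  g^inv = (16/117) * [[17/16, -5/8], [-5/8, 29/4]]
first-kind symbols [ij,l] = (1/2)(d_i g_jl + d_j g_il - d_l g_ij): [uu,u] = E_u/2 = 0, [uu,v] = F_u - E_v/2 = 0, [uv,u] = E_v/2 = -15/4, [uv,v] = G_u/2 = -3/8, [vv,u] = F_v - G_u/2 = -5, [vv,v] = G_v/2 = -1/2
Gamma^u_ij = (G*[ij,u] - F*[ij,v])/(EG - F^2), Gamma^v_ij = (E*[ij,v] - F*[ij,u])/(EG - F^2)
Gamma_uuu = 0, Gamma_uuv = -20/39, Gamma_uvv = -80/117, Gamma_vuu = 0, Gamma_vuv = -2/39, Gamma_vvv = -8/117
d^2u/dtau^2 = -(Gamma_uuu*(1/4)^2 + 2*Gamma_uuv*(1/4)*(-3/2) + Gamma_uvv*(-3/2)^2) = 15/13
d^2v/dtau^2 = -(Gamma_vuu*(1/4)^2 + 2*Gamma_vuv*(1/4)*(-3/2) + Gamma_vvv*(-3/2)^2) = 3/26
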